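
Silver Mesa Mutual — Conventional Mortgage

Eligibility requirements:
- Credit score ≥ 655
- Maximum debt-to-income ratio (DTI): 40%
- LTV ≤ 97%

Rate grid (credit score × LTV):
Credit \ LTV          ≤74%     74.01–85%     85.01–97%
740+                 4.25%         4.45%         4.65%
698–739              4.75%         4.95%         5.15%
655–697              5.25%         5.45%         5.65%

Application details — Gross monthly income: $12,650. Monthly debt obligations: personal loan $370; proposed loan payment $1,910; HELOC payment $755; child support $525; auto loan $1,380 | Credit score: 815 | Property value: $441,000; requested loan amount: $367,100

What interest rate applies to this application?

Credit score 815 ≥ 655; Total monthly debts = (370 + 1,910 + 755 + 525 + 1,380) = 4,940. DTI = 4,940/12,650 = 39.1% ≤ 40%
LTV: 367,100 ÷ 441,000 = 83.2%, within 97% cap
Score 815 is in the 740+ band; LTV 83.2% is in the 74.01–85% band → 4.45%.

4.45%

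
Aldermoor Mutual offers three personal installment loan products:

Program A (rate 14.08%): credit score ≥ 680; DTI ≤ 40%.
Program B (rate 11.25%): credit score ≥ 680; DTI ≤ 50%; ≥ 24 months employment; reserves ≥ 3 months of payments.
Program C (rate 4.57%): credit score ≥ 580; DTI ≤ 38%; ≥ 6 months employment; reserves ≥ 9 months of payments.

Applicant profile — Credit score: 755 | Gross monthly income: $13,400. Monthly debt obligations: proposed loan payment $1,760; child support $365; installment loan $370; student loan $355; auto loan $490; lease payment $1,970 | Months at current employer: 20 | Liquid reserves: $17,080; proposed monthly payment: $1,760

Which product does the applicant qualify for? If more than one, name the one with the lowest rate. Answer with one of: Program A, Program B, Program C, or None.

Total debts = (1,760 + 365 + 370 + 355 + 490 + 1,970) = 5,310; DTI = 5,310/13,400 = 39.6%.
Reserves = 17,080/1,760 = 9.7 months.
Program A: score 755 ≥ 680; DTI 39.6% ≤ 40% → qualifies.
Program B: score 755 ≥ 680; DTI 39.6% ≤ 50%; employment 20 < 24 mo; reserves 9.7 ≥ 3 mo → does not qualify.
Program C: score 755 ≥ 580; DTI 39.6% > 38%; employment 20 ≥ 6 mo; reserves 9.7 ≥ 9 mo → does not qualify.

Program A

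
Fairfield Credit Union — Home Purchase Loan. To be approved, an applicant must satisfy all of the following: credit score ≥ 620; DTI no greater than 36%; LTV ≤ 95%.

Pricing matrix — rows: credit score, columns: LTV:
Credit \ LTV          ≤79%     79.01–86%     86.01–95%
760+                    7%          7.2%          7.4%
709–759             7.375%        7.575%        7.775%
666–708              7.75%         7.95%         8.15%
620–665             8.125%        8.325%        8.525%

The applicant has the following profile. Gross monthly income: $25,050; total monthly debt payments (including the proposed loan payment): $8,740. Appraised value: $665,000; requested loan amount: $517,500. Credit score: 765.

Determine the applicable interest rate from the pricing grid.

7%

Credit score 765 ≥ 620; DTI: 8,740 ÷ 25,050 = 34.9%, within the 36% cap
Loan-to-value = 517,500/665,000 = 77.8% — pass (95% max)
Credit 765 → row 760+; LTV 77.8% → column ≤79%. Grid cell → 7%.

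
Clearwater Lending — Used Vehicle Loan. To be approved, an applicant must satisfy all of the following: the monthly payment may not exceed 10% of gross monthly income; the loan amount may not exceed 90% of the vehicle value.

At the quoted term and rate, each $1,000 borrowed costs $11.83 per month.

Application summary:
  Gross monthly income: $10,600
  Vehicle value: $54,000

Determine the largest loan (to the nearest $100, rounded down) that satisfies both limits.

$48,600

Payment cap: 10% × $10,600 = $1,060/month.
At $11.83 per $1,000, that supports 1,060/11.83 × 1,000 ≈ $89,602 → $89,600.
LTV cap: 90% × $54,000 = $48,600 → $48,600.
Binding constraint: loan-to-value.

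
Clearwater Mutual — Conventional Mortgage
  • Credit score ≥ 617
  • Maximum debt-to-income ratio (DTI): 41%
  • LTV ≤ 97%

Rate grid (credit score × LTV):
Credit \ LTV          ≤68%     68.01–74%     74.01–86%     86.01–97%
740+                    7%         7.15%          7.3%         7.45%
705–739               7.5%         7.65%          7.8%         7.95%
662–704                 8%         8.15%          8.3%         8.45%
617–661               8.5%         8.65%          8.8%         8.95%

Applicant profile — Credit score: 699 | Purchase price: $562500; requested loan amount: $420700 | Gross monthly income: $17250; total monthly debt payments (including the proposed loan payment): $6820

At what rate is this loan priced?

Credit score 699 ≥ 617; Debt-to-income = 6,820/17,250 = 39.5% — meets 41% limit
LTV: 420,700 ÷ 562,500 = 74.8%, within 97% cap
Score 699 is in the 662–704 band; LTV 74.8% is in the 74.01–86% band → 8.3%.

8.3%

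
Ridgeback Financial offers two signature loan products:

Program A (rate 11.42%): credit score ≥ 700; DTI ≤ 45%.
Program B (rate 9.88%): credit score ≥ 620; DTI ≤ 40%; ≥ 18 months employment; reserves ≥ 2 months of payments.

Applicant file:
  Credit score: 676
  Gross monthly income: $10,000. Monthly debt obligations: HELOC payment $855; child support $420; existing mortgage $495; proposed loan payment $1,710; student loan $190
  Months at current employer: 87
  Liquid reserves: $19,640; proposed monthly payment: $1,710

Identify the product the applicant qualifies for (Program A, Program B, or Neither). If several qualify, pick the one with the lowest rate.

Program B

Total debts = (855 + 420 + 495 + 1,710 + 190) = 3,670; DTI = 3,670/10,000 = 36.7%.
Reserves = 19,640/1,710 = 11.5 months.
Program A: score 676 < 700; DTI 36.7% ≤ 45% → does not qualify.
Program B: score 676 ≥ 620; DTI 36.7% ≤ 40%; employment 87 ≥ 18 mo; reserves 11.5 ≥ 2 mo → qualifies.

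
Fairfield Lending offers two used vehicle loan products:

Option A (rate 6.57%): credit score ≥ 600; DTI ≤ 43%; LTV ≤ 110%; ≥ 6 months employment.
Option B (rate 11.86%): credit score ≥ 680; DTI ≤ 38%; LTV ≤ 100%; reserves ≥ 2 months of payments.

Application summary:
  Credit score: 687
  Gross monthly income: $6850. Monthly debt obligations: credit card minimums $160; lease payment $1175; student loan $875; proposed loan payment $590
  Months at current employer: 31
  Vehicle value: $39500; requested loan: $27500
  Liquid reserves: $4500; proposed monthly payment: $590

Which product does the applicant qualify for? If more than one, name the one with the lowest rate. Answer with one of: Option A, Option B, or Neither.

Option A

Total debts = (160 + 1,175 + 875 + 590) = 2,800; DTI = 2,800/6,850 = 40.9%.
LTV = 27,500/39,500 = 69.6%.
Reserves = 4,500/590 = 7.6 months.
Option A: score 687 ≥ 600; DTI 40.9% ≤ 43%; LTV 69.6% ≤ 110%; employment 31 ≥ 6 mo → qualifies.
Option B: score 687 ≥ 680; DTI 40.9% > 38%; LTV 69.6% ≤ 100%; reserves 7.6 ≥ 2 mo → does not qualify.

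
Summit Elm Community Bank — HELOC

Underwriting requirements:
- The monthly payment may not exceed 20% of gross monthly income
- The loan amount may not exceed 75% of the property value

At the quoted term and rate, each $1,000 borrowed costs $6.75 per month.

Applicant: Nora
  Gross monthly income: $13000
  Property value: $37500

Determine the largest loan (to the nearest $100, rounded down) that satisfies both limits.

$28,100

Payment cap: 20% × $13,000 = $2,600/month.
At $6.75 per $1,000, that supports 2,600/6.75 × 1,000 ≈ $385,185 → $385,100.
LTV cap: 75% × $37,500 = $28,125 → $28,100.
Binding constraint: loan-to-value.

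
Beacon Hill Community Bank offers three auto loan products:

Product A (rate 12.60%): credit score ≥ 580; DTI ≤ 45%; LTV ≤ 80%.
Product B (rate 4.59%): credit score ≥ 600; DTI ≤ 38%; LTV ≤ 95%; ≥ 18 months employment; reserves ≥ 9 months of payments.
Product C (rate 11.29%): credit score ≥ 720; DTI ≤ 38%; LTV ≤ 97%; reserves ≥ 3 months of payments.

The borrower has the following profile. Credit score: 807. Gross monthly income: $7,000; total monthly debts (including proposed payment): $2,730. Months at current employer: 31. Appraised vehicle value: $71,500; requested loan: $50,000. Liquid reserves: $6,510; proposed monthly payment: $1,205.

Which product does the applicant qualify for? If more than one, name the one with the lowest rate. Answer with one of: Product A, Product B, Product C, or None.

DTI = 2,730/7,000 = 39%.
LTV = 50,000/71,500 = 69.9%.
Reserves = 6,510/1,205 = 5.4 months.
Product A: score 807 ≥ 580; DTI 39% ≤ 45%; LTV 69.9% ≤ 80% → qualifies.
Product B: score 807 ≥ 600; DTI 39% > 38%; LTV 69.9% ≤ 95%; employment 31 ≥ 18 mo; reserves 5.4 < 9 mo → does not qualify.
Product C: score 807 ≥ 720; DTI 39% > 38%; LTV 69.9% ≤ 97%; reserves 5.4 ≥ 3 mo → does not qualify.

Product A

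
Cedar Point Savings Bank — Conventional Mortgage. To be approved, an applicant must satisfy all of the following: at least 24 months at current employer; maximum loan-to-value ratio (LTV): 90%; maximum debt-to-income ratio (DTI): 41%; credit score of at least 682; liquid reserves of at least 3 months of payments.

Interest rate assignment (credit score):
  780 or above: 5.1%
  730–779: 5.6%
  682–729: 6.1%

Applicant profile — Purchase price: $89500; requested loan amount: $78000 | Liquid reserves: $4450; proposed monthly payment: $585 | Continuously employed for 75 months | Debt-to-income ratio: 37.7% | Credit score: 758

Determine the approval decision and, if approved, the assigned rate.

Approved at 5.6%

Credit score 758 ≥ 682 (meets minimum)
Liquid reserves cover 4,450/585 = 7.6 months — ≥ 3 required
Loan-to-value = 78,000/89,500 = 87.2% — pass (90% max)
Employment 75 ≥ 24 months
Debt-to-income 37.7% vs 41% cap — pass
All requirements met. Score 758 falls in the 730–779 tier → 5.6%.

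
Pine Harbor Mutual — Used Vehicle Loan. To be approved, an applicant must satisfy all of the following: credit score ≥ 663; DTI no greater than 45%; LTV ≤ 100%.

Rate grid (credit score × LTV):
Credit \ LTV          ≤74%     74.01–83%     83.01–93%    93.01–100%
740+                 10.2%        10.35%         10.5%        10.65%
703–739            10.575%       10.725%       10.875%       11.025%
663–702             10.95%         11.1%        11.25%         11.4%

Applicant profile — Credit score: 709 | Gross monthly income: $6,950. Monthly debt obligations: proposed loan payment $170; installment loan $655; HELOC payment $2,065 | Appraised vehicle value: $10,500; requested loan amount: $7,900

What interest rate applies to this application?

10.725%

Credit score 709 ≥ 663; Total monthly debts = (170 + 655 + 2,065) = 2,890. DTI = 2,890/6,950 = 41.6% ≤ 45%
LTV = 7,900/10,500 = 75.2% ≤ 100%
Row: 709 falls in 703–739. Column: 75.2% falls in 74.01–83%. Rate = 10.725%.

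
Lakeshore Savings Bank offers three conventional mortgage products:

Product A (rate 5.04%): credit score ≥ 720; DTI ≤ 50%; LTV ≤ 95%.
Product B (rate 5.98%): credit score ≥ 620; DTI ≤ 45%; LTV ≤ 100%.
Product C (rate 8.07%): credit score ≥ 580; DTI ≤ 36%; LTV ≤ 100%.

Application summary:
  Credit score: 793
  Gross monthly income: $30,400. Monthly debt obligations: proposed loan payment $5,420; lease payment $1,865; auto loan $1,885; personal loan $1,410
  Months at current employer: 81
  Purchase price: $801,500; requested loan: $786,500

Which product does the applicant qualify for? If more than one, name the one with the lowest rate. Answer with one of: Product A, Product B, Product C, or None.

Total debts = (5,420 + 1,865 + 1,885 + 1,410) = 10,580; DTI = 10,580/30,400 = 34.8%.
LTV = 786,500/801,500 = 98.1%.
Product A: score 793 ≥ 720; DTI 34.8% ≤ 50%; LTV 98.1% > 95% → does not qualify.
Product B: score 793 ≥ 620; DTI 34.8% ≤ 45%; LTV 98.1% ≤ 100% → qualifies.
Product C: score 793 ≥ 580; DTI 34.8% ≤ 36%; LTV 98.1% ≤ 100% → qualifies.
Qualifying: Product B, Product C. Lowest rate is 5.98% → Product B.

Product B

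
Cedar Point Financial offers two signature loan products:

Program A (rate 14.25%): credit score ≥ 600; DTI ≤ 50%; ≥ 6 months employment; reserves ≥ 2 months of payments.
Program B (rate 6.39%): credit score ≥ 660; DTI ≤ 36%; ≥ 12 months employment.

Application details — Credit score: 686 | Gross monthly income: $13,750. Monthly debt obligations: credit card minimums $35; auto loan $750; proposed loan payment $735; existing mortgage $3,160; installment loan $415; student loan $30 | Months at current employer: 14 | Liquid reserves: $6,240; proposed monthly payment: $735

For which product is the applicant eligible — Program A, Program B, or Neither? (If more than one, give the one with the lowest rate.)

Program A

Total debts = (35 + 750 + 735 + 3,160 + 415 + 30) = 5,125; DTI = 5,125/13,750 = 37.3%.
Reserves = 6,240/735 = 8.5 months.
Program A: score 686 ≥ 600; DTI 37.3% ≤ 50%; employment 14 ≥ 6 mo; reserves 8.5 ≥ 2 mo → qualifies.
Program B: score 686 ≥ 660; DTI 37.3% > 36%; employment 14 ≥ 12 mo → does not qualify.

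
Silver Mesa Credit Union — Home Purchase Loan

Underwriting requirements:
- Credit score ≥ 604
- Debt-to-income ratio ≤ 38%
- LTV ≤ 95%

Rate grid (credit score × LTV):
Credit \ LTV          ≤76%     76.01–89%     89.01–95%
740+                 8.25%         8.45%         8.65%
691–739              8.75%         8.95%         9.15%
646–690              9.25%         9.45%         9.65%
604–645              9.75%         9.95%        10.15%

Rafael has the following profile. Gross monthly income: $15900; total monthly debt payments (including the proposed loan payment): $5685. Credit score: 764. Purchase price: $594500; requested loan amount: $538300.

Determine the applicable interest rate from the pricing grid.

8.65%

Credit score 764 ≥ 604; DTI: 5,685 ÷ 15,900 = 35.8%, within the 38% cap
LTV = 538,300/594,500 = 90.5% ≤ 95%
Row: 764 falls in 740+. Column: 90.5% falls in 89.01–95%. Rate = 8.65%.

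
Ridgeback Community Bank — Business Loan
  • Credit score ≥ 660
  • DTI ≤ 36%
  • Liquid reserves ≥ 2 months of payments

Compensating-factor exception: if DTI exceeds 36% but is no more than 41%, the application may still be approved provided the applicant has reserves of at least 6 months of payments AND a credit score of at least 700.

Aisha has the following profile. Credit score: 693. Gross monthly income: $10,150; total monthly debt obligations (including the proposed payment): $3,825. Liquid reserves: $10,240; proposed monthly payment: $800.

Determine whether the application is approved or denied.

Credit score 693 ≥ 660 (meets base)
DTI = 3,825/10,150 = 37.7% > 36% — standard DTI limit exceeded.
Reserves: 10,240 ÷ 800 = 12.8 months (meets 2-month minimum)
DTI 37.7% is within the 36%–41% exception band; checking compensating factors.
Override check — reserves: 12.8 mo (ok); score: 693 (below 700).
Override conditions not both satisfied; exception does not apply.

Denied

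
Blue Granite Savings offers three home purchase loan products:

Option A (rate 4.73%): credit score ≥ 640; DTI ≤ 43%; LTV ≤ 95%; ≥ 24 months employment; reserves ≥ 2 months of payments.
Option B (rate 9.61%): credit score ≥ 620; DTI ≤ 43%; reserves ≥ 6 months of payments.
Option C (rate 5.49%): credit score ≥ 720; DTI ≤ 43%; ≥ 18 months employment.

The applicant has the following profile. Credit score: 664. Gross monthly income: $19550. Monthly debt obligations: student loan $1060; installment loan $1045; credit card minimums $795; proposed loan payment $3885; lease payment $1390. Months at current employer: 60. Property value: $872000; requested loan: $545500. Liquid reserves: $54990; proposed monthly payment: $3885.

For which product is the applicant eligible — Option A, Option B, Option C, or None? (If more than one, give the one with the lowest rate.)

Option A

Total debts = (1,060 + 1,045 + 795 + 3,885 + 1,390) = 8,175; DTI = 8,175/19,550 = 41.8%.
LTV = 545,500/872,000 = 62.6%.
Reserves = 54,990/3,885 = 14.2 months.
Option A: score 664 ≥ 640; DTI 41.8% ≤ 43%; LTV 62.6% ≤ 95%; employment 60 ≥ 24 mo; reserves 14.2 ≥ 2 mo → qualifies.
Option B: score 664 ≥ 620; DTI 41.8% ≤ 43%; reserves 14.2 ≥ 6 mo → qualifies.
Option C: score 664 < 720; DTI 41.8% ≤ 43%; employment 60 ≥ 18 mo → does not qualify.
Qualifying: Option A, Option B. Lowest rate is 4.73% → Option A.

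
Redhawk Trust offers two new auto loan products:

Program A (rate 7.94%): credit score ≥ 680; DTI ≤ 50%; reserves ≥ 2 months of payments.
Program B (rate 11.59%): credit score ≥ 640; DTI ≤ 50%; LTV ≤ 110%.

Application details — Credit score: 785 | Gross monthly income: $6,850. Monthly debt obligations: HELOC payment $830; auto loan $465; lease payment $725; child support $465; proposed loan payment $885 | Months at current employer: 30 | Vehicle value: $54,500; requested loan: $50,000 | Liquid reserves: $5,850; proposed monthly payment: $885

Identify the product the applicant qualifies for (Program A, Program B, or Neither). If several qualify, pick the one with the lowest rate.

Program A

Total debts = (830 + 465 + 725 + 465 + 885) = 3,370; DTI = 3,370/6,850 = 49.2%.
LTV = 50,000/54,500 = 91.7%.
Reserves = 5,850/885 = 6.6 months.
Program A: score 785 ≥ 680; DTI 49.2% ≤ 50%; reserves 6.6 ≥ 2 mo → qualifies.
Program B: score 785 ≥ 640; DTI 49.2% ≤ 50%; LTV 91.7% ≤ 110% → qualifies.
Qualifying: Program A, Program B. Lowest rate is 7.94% → Program A.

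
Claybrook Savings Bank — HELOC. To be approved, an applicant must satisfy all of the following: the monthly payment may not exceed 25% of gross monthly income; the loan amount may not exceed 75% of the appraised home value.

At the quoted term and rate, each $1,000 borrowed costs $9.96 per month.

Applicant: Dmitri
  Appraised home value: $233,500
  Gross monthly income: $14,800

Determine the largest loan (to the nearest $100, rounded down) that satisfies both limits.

$175,100

Payment cap: 25% × $14,800 = $3,700/month.
At $9.96 per $1,000, that supports 3,700/9.96 × 1,000 ≈ $371,485 → $371,400.
LTV cap: 75% × $233,500 = $175,125 → $175,100.
Binding constraint: loan-to-value.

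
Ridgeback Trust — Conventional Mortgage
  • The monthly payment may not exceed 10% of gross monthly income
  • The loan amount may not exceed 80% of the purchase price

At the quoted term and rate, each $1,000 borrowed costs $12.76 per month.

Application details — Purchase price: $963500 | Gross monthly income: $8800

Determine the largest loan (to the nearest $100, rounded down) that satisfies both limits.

$68,900

Payment cap: 10% × $8,800 = $880/month.
At $12.76 per $1,000, that supports 880/12.76 × 1,000 ≈ $68,965 → $68,900.
LTV cap: 80% × $963,500 = $770,800 → $770,800.
Binding constraint: payment-to-income.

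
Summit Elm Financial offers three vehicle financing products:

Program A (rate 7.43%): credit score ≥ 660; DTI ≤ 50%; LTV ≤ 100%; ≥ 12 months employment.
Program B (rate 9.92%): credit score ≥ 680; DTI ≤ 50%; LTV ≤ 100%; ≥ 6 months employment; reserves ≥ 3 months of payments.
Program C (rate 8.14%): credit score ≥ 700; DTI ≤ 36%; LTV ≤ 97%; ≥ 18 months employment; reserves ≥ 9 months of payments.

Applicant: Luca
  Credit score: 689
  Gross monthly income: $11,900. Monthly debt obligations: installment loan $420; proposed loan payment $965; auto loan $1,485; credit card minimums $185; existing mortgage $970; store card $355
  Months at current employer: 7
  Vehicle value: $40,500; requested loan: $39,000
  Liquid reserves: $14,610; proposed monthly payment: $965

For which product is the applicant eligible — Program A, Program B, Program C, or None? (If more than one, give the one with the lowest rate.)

Program B

Total debts = (420 + 965 + 1,485 + 185 + 970 + 355) = 4,380; DTI = 4,380/11,900 = 36.8%.
LTV = 39,000/40,500 = 96.3%.
Reserves = 14,610/965 = 15.1 months.
Program A: score 689 ≥ 660; DTI 36.8% ≤ 50%; LTV 96.3% ≤ 100%; employment 7 < 12 mo → does not qualify.
Program B: score 689 ≥ 680; DTI 36.8% ≤ 50%; LTV 96.3% ≤ 100%; employment 7 ≥ 6 mo; reserves 15.1 ≥ 3 mo → qualifies.
Program C: score 689 < 700; DTI 36.8% > 36%; LTV 96.3% ≤ 97%; employment 7 < 18 mo; reserves 15.1 ≥ 9 mo → does not qualify.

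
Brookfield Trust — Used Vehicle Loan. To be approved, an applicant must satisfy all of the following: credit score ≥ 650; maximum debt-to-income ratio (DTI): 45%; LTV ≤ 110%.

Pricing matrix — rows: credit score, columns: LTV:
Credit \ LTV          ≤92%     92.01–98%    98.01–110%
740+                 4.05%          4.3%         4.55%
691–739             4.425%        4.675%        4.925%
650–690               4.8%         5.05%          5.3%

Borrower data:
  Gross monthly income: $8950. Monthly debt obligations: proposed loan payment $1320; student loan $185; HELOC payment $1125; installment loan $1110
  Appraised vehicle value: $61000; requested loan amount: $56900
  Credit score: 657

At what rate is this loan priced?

5.05%

Credit score 657 ≥ 650; Total monthly debts = (1,320 + 185 + 1,125 + 1,110) = 3,740. DTI = 3,740/8,950 = 41.8% ≤ 45%
LTV = 56,900/61,000 = 93.3% ≤ 110%
Row: 657 falls in 650–690. Column: 93.3% falls in 92.01–98%. Rate = 5.05%.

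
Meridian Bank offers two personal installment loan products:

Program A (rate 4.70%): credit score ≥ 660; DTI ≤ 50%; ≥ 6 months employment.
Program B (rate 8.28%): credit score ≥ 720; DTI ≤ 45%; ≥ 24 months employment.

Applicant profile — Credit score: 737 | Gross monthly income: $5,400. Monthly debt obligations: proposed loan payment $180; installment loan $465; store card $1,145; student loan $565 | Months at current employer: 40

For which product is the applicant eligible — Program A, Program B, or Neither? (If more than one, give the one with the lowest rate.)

Total debts = (180 + 465 + 1,145 + 565) = 2,355; DTI = 2,355/5,400 = 43.6%.
Program A: score 737 ≥ 660; DTI 43.6% ≤ 50%; employment 40 ≥ 6 mo → qualifies.
Program B: score 737 ≥ 720; DTI 43.6% ≤ 45%; employment 40 ≥ 24 mo → qualifies.
Qualifying: Program A, Program B. Lowest rate is 4.70% → Program A.

Program A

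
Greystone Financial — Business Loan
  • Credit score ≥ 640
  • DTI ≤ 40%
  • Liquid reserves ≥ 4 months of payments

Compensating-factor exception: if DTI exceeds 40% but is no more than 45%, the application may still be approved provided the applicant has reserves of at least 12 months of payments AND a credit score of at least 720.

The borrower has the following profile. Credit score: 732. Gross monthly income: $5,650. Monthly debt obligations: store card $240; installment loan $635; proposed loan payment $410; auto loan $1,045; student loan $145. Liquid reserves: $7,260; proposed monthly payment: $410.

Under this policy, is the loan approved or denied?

Approved

Credit score 732 ≥ 640 (meets base)
Total debts = (240 + 635 + 410 + 1,045 + 145) = 2,475. DTI: 2,475 ÷ 5,650 = 43.8%, over the 40% base limit.
Reserves: 7,260 ÷ 410 = 17.7 months (meets 4-month minimum)
DTI 43.8% is within the 40%–45% exception band; checking compensating factors.
Override check — reserves: 17.7 mo (ok); score: 732 (ok).
Both compensating conditions met → exception applies.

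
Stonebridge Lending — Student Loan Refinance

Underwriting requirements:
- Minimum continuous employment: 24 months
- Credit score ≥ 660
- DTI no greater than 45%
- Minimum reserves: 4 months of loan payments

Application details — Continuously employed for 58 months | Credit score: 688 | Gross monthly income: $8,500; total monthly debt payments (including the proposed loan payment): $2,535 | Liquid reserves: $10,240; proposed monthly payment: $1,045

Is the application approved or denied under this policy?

Employment 58 ≥ 24 months
Credit score 688 ≥ 660 (meets)
DTI: 2,535 ÷ 8,500 = 29.8%, within the 45% cap
Reserves: 10,240 ÷ 1,045 = 9.8 months (meets 4-month minimum)
All criteria satisfied.

Approved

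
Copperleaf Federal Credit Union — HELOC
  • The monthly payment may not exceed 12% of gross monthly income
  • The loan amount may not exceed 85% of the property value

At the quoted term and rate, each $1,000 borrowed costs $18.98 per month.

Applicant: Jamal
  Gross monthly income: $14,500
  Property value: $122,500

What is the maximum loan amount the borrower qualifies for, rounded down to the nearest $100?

$91,600

Payment cap: 12% × $14,500 = $1,740/month.
At $18.98 per $1,000, that supports 1,740/18.98 × 1,000 ≈ $91,675 → $91,600.
LTV cap: 85% × $122,500 = $104,125 → $104,100.
Binding constraint: payment-to-income.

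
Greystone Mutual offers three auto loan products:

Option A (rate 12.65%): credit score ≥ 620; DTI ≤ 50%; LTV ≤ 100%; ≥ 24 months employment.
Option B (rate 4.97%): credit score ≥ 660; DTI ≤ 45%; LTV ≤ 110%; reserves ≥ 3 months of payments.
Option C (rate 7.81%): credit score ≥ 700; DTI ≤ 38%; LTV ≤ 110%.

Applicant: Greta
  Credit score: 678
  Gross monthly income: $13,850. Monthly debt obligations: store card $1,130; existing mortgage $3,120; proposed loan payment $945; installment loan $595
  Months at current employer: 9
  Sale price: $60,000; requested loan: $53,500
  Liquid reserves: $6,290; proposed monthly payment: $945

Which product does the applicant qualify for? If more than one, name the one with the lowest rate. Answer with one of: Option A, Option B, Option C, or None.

Total debts = (1,130 + 3,120 + 945 + 595) = 5,790; DTI = 5,790/13,850 = 41.8%.
LTV = 53,500/60,000 = 89.2%.
Reserves = 6,290/945 = 6.7 months.
Option A: score 678 ≥ 620; DTI 41.8% ≤ 50%; LTV 89.2% ≤ 100%; employment 9 < 24 mo → does not qualify.
Option B: score 678 ≥ 660; DTI 41.8% ≤ 45%; LTV 89.2% ≤ 110%; reserves 6.7 ≥ 3 mo → qualifies.
Option C: score 678 < 700; DTI 41.8% > 38%; LTV 89.2% ≤ 110% → does not qualify.

Option B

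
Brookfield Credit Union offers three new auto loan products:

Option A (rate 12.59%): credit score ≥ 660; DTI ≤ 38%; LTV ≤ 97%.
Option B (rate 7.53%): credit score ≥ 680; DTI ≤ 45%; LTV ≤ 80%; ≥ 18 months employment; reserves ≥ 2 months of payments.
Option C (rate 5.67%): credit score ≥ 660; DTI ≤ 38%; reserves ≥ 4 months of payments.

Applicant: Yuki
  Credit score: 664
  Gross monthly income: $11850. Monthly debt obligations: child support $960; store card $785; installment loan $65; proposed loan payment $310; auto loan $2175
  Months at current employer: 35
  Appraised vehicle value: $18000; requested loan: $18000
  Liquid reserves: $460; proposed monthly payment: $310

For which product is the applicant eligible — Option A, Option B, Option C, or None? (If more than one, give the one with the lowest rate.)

None

Total debts = (960 + 785 + 65 + 310 + 2,175) = 4,295; DTI = 4,295/11,850 = 36.2%.
LTV = 18,000/18,000 = 100%.
Reserves = 460/310 = 1.5 months.
Option A: score 664 ≥ 660; DTI 36.2% ≤ 38%; LTV 100% > 97% → does not qualify.
Option B: score 664 < 680; DTI 36.2% ≤ 45%; LTV 100% > 80%; employment 35 ≥ 18 mo; reserves 1.5 < 2 mo → does not qualify.
Option C: score 664 ≥ 660; DTI 36.2% ≤ 38%; reserves 1.5 < 4 mo → does not qualify.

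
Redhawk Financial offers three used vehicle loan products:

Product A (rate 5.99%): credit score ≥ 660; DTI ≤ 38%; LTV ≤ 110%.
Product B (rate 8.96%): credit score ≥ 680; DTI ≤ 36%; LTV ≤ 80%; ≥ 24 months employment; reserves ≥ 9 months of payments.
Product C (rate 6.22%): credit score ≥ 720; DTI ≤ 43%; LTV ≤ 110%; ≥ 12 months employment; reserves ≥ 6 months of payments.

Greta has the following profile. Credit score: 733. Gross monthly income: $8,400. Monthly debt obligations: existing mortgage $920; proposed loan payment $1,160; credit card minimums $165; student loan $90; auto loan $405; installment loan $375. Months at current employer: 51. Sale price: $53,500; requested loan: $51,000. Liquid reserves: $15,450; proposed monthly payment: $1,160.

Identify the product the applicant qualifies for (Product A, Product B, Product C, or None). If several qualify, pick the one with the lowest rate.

Total debts = (920 + 1,160 + 165 + 90 + 405 + 375) = 3,115; DTI = 3,115/8,400 = 37.1%.
LTV = 51,000/53,500 = 95.3%.
Reserves = 15,450/1,160 = 13.3 months.
Product A: score 733 ≥ 660; DTI 37.1% ≤ 38%; LTV 95.3% ≤ 110% → qualifies.
Product B: score 733 ≥ 680; DTI 37.1% > 36%; LTV 95.3% > 80%; employment 51 ≥ 24 mo; reserves 13.3 ≥ 9 mo → does not qualify.
Product C: score 733 ≥ 720; DTI 37.1% ≤ 43%; LTV 95.3% ≤ 110%; employment 51 ≥ 12 mo; reserves 13.3 ≥ 6 mo → qualifies.
Qualifying: Product A, Product C. Lowest rate is 5.99% → Product A.

Product A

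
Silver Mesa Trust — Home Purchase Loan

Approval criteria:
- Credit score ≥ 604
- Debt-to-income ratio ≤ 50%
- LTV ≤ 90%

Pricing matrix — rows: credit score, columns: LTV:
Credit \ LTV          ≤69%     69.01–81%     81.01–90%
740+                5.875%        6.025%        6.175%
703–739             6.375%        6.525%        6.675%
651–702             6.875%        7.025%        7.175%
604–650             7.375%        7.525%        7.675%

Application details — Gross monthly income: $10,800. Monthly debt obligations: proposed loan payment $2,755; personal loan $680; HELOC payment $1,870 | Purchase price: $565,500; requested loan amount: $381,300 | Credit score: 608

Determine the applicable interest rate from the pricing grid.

Credit score 608 ≥ 604; Total monthly debts = (2,755 + 680 + 1,870) = 5,305. Debt-to-income = 5,305/10,800 = 49.1% — meets 50% limit
LTV: 381,300 ÷ 565,500 = 67.4%, within 90% cap
Score 608 is in the 604–650 band; LTV 67.4% is in the ≤69% band → 7.375%.

7.375%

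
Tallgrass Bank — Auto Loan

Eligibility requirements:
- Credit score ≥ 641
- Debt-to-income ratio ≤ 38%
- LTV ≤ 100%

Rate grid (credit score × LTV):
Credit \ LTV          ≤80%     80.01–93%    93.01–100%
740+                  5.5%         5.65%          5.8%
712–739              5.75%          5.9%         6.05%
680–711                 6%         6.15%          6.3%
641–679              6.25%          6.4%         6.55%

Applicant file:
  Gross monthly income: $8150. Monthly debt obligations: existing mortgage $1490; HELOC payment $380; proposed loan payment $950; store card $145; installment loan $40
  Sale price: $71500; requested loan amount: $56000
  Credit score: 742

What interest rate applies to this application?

5.5%

Credit score 742 ≥ 641; Total monthly debts = (1,490 + 380 + 950 + 145 + 40) = 3,005. Debt-to-income = 3,005/8,150 = 36.9% — meets 38% limit
LTV: 56,000 ÷ 71,500 = 78.3%, within 100% cap
Credit 742 → row 740+; LTV 78.3% → column ≤80%. Grid cell → 5.5%.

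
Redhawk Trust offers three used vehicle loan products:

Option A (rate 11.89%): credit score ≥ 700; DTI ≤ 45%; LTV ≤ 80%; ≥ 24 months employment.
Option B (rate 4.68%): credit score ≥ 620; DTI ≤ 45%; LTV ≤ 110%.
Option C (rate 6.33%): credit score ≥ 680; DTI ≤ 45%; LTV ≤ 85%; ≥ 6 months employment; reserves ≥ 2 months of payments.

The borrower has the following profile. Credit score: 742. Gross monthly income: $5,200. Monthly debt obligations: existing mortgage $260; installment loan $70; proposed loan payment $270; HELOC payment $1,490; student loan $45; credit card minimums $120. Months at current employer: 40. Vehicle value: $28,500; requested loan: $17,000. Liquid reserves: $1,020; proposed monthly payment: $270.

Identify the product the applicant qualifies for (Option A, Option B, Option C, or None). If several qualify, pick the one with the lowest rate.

Total debts = (260 + 70 + 270 + 1,490 + 45 + 120) = 2,255; DTI = 2,255/5,200 = 43.4%.
LTV = 17,000/28,500 = 59.6%.
Reserves = 1,020/270 = 3.8 months.
Option A: score 742 ≥ 700; DTI 43.4% ≤ 45%; LTV 59.6% ≤ 80%; employment 40 ≥ 24 mo → qualifies.
Option B: score 742 ≥ 620; DTI 43.4% ≤ 45%; LTV 59.6% ≤ 110% → qualifies.
Option C: score 742 ≥ 680; DTI 43.4% ≤ 45%; LTV 59.6% ≤ 85%; employment 40 ≥ 6 mo; reserves 3.8 ≥ 2 mo → qualifies.
Qualifying: Option A, Option B, Option C. Lowest rate is 4.68% → Option B.

Option B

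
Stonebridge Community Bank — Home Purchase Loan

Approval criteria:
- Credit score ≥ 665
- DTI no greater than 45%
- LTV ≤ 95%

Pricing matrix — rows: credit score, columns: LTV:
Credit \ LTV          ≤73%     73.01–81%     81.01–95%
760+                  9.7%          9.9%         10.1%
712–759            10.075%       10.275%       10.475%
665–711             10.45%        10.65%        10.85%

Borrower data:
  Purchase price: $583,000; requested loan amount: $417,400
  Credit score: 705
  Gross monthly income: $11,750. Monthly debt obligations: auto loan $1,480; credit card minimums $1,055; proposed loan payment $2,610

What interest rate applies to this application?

10.45%

Credit score 705 ≥ 665; Total monthly debts = (1,480 + 1,055 + 2,610) = 5,145. DTI = 5,145/11,750 = 43.8% ≤ 45%
Loan-to-value = 417,400/583,000 = 71.6% — pass (95% max)
Row: 705 falls in 665–711. Column: 71.6% falls in ≤73%. Rate = 10.45%.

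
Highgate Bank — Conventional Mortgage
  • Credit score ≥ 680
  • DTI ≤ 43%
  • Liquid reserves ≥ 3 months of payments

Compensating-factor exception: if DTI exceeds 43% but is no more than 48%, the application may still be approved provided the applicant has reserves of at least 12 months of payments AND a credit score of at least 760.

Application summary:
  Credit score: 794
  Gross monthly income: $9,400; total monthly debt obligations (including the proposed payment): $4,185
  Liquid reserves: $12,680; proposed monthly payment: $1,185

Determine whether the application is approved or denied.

Denied

Credit score 794 ≥ 680 (meets base)
DTI = 4,185/9,400 = 44.5% > 43% — standard DTI limit exceeded.
Reserves = 12,680/1,185 = 10.7 months ≥ 3
44.5% falls in the override range (43%–48%), so the compensating-factor test applies.
Override check — reserves: 10.7 mo (short of 12); score: 794 (ok).
Compensating-factor requirement not fully met.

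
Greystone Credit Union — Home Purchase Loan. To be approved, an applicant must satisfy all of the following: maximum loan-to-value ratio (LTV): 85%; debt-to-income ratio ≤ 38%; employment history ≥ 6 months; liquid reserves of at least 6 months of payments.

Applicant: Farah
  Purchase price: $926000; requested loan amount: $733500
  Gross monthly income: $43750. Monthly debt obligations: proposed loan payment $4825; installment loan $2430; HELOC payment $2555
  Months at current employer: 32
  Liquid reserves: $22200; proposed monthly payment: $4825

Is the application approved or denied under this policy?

LTV: 733,500 ÷ 926,000 = 79.2%, within 85% cap
Total monthly debts = (4,825 + 2,430 + 2,555) = 9,810. DTI = 9,810/43,750 = 22.4% ≤ 38%
Employment 32 ≥ 6 months
Liquid reserves cover 22,200/4,825 = 4.6 months — < 6 required
Fails on reserves.

Denied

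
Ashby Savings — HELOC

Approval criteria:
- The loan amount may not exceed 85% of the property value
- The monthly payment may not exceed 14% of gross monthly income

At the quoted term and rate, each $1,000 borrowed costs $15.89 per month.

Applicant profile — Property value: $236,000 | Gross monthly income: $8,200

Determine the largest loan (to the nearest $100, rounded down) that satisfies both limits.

Payment cap: 14% × $8,200 = $1,148/month.
At $15.89 per $1,000, that supports 1,148/15.89 × 1,000 ≈ $72,246 → $72,200.
LTV cap: 85% × $236,000 = $200,600 → $200,600.
Binding constraint: payment-to-income.

$72,200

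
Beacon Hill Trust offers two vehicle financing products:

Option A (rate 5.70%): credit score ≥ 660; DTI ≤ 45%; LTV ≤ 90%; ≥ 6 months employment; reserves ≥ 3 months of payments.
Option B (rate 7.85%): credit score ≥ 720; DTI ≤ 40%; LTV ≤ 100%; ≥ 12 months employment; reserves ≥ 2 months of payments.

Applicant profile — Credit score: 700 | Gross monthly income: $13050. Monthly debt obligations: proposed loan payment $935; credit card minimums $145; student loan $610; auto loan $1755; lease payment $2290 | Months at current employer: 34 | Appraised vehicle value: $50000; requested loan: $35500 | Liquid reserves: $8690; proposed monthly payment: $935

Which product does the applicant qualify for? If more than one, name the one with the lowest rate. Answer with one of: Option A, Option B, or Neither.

Total debts = (935 + 145 + 610 + 1,755 + 2,290) = 5,735; DTI = 5,735/13,050 = 43.9%.
LTV = 35,500/50,000 = 71%.
Reserves = 8,690/935 = 9.3 months.
Option A: score 700 ≥ 660; DTI 43.9% ≤ 45%; LTV 71% ≤ 90%; employment 34 ≥ 6 mo; reserves 9.3 ≥ 3 mo → qualifies.
Option B: score 700 < 720; DTI 43.9% > 40%; LTV 71% ≤ 100%; employment 34 ≥ 12 mo; reserves 9.3 ≥ 2 mo → does not qualify.

Option A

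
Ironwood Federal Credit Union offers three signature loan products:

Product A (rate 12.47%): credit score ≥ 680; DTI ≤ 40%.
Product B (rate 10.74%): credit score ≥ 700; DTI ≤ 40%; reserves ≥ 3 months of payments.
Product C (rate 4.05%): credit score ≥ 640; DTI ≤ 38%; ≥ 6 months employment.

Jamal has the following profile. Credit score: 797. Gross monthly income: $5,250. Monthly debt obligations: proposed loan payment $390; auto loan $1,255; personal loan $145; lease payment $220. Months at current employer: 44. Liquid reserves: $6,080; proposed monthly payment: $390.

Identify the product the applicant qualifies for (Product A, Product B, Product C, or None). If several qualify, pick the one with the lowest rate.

Total debts = (390 + 1,255 + 145 + 220) = 2,010; DTI = 2,010/5,250 = 38.3%.
Reserves = 6,080/390 = 15.6 months.
Product A: score 797 ≥ 680; DTI 38.3% ≤ 40% → qualifies.
Product B: score 797 ≥ 700; DTI 38.3% ≤ 40%; reserves 15.6 ≥ 3 mo → qualifies.
Product C: score 797 ≥ 640; DTI 38.3% > 38%; employment 44 ≥ 6 mo → does not qualify.
Qualifying: Product A, Product B. Lowest rate is 10.74% → Product B.

Product B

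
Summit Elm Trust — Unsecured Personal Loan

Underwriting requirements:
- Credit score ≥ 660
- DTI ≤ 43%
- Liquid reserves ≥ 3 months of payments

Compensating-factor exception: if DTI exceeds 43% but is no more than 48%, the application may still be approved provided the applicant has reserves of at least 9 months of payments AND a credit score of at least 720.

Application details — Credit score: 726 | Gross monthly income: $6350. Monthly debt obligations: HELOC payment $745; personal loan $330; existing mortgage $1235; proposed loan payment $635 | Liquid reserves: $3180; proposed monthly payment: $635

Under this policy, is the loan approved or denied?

Denied

Credit score 726 ≥ 660 (meets base)
Total debts = (745 + 330 + 1,235 + 635) = 2,945. DTI = 2,945/6,350 = 46.4% > 43% — standard DTI limit exceeded.
Liquid reserves cover 3,180/635 = 5.0 months — ≥ 3 required
DTI 46.4% is within the 43%–48% exception band; checking compensating factors.
Reserves 5.0 < 9 months; credit score 726 ≥ 720.
Compensating-factor requirement not fully met.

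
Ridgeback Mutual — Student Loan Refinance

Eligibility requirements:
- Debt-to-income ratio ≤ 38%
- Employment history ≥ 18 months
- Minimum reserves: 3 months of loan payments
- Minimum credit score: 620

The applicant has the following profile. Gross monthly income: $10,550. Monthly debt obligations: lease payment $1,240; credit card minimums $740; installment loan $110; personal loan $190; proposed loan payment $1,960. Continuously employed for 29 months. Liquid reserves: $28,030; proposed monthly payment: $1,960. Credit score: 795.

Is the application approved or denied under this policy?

Denied

Total monthly debts = (1,240 + 740 + 110 + 190 + 1,960) = 4,240. Debt-to-income = 4,240/10,550 = 40.2% — over 38% limit
Employment 29 ≥ 18 months
Reserves = 28,030/1,960 = 14.3 months ≥ 3
Credit score 795 ≥ 620 (meets)
Fails on DTI.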